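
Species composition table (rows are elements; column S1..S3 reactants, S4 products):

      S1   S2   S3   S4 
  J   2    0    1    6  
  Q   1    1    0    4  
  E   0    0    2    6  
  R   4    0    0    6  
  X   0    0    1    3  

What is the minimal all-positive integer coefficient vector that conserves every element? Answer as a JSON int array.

Coefficients: [3, 5, 6, 2]

J: 3·2+5·0+6·1 = 12 | 2·6 = 12
Q: 3·1+5·1+6·0 = 8 | 2·4 = 8
E: 3·0+5·0+6·2 = 12 | 2·6 = 12
R: 3·4+5·0+6·0 = 12 | 2·6 = 12
X: 3·0+5·0+6·1 = 6 | 2·3 = 6
gcd(3,5,6,2) = 1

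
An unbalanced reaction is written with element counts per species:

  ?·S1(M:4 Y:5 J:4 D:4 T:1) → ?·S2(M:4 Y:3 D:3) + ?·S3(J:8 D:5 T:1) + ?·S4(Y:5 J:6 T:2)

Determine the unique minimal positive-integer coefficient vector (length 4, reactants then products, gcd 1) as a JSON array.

Coefficients: [5, 5, 1, 2]

M: 5·4 = 20 | 5·4+1·0+2·0 = 20
Y: 5·5 = 25 | 5·3+1·0+2·5 = 25
J: 5·4 = 20 | 5·0+1·8+2·6 = 20
D: 5·4 = 20 | 5·3+1·5+2·0 = 20
T: 5·1 = 5 | 5·0+1·1+2·2 = 5
gcd(5,5,1,2) = 1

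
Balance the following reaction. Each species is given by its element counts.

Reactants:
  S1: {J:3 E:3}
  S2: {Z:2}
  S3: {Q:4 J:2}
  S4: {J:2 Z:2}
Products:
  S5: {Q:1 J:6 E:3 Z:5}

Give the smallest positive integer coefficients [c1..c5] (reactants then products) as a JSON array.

Q: 4·0+5·0+1·4+5·0 = 4 | 4·1 = 4
J: 4·3+5·0+1·2+5·2 = 24 | 4·6 = 24
E: 4·3+5·0+1·0+5·0 = 12 | 4·3 = 12
Z: 4·0+5·2+1·0+5·2 = 20 | 4·5 = 20
gcd(4,5,1,5,4) = 1

Coefficients: [4, 5, 1, 5, 4]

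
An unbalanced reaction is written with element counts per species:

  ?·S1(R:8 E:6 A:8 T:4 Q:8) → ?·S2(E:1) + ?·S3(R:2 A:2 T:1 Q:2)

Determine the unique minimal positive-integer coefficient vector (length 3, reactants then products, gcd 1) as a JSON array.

Coefficients: [1, 6, 4]

R: 1·8 = 8 | 6·0+4·2 = 8
E: 1·6 = 6 | 6·1+4·0 = 6
A: 1·8 = 8 | 6·0+4·2 = 8
T: 1·4 = 4 | 6·0+4·1 = 4
Q: 1·8 = 8 | 6·0+4·2 = 8
gcd(1,6,4) = 1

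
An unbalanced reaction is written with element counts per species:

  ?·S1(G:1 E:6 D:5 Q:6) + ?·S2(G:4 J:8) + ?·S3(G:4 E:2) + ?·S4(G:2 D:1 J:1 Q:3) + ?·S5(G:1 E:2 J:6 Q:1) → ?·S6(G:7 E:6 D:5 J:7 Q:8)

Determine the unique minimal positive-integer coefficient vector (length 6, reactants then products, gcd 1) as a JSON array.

Coefficients: [4, 3, 2, 5, 1, 5]

G: 4·1+3·4+2·4+5·2+1·1 = 35 | 5·7 = 35
E: 4·6+3·0+2·2+5·0+1·2 = 30 | 5·6 = 30
D: 4·5+3·0+2·0+5·1+1·0 = 25 | 5·5 = 25
J: 4·0+3·8+2·0+5·1+1·6 = 35 | 5·7 = 35
Q: 4·6+3·0+2·0+5·3+1·1 = 40 | 5·8 = 40
gcd(4,3,2,5,1,5) = 1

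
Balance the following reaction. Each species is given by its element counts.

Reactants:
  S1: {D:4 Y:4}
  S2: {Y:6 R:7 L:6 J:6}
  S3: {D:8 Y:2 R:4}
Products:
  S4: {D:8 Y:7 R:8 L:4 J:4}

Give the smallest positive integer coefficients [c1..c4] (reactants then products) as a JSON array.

Coefficients: [2, 4, 5, 6]

D: 2·4+4·0+5·8 = 48 | 6·8 = 48
Y: 2·4+4·6+5·2 = 42 | 6·7 = 42
R: 2·0+4·7+5·4 = 48 | 6·8 = 48
L: 2·0+4·6+5·0 = 24 | 6·4 = 24
J: 2·0+4·6+5·0 = 24 | 6·4 = 24
gcd(2,4,5,6) = 1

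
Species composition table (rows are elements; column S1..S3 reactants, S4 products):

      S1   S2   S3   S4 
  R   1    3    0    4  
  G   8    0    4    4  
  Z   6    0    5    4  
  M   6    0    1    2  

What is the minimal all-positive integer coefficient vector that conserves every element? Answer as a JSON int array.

Coefficients: [1, 5, 2, 4]

R: 1·1+5·3+2·0 = 16 | 4·4 = 16
G: 1·8+5·0+2·4 = 16 | 4·4 = 16
Z: 1·6+5·0+2·5 = 16 | 4·4 = 16
M: 1·6+5·0+2·1 = 8 | 4·2 = 8
gcd(1,5,2,4) = 1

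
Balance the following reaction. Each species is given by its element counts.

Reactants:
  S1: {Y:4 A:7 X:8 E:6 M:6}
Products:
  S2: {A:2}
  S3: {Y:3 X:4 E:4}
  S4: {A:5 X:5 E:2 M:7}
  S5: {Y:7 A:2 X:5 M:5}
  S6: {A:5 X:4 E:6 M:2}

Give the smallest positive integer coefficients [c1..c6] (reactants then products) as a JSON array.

Y: 5·4 = 20 | 3·0+2·3+2·0+2·7+3·0 = 20
A: 5·7 = 35 | 3·2+2·0+2·5+2·2+3·5 = 35
X: 5·8 = 40 | 3·0+2·4+2·5+2·5+3·4 = 40
E: 5·6 = 30 | 3·0+2·4+2·2+2·0+3·6 = 30
M: 5·6 = 30 | 3·0+2·0+2·7+2·5+3·2 = 30
gcd(5,3,2,2,2,3) = 1

Coefficients: [5, 3, 2, 2, 2, 3]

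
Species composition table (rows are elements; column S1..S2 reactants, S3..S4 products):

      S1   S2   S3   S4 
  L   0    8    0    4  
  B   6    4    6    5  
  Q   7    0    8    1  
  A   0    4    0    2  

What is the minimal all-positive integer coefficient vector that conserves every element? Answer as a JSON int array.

L: 6·0+1·8 = 8 | 5·0+2·4 = 8
B: 6·6+1·4 = 40 | 5·6+2·5 = 40
Q: 6·7+1·0 = 42 | 5·8+2·1 = 42
A: 6·0+1·4 = 4 | 5·0+2·2 = 4
gcd(6,1,5,2) = 1

Coefficients: [6, 1, 5, 2]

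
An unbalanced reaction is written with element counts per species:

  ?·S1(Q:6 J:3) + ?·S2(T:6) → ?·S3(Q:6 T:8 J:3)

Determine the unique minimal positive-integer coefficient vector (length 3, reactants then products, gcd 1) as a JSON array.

Q: 3·6+4·0 = 18 | 3·6 = 18
T: 3·0+4·6 = 24 | 3·8 = 24
J: 3·3+4·0 = 9 | 3·3 = 9
gcd(3,4,3) = 1

Coefficients: [3, 4, 3]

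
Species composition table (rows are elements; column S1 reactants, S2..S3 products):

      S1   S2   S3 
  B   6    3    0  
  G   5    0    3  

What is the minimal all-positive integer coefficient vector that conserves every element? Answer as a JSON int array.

B: 3·6 = 18 | 6·3+5·0 = 18
G: 3·5 = 15 | 6·0+5·3 = 15
gcd(3,6,5) = 1

Coefficients: [3, 6, 5]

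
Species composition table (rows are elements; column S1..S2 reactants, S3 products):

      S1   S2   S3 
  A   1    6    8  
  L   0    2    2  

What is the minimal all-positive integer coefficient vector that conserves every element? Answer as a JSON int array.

A: 2·1+1·6 = 8 | 1·8 = 8
L: 2·0+1·2 = 2 | 1·2 = 2
gcd(2,1,1) = 1

Coefficients: [2, 1, 1]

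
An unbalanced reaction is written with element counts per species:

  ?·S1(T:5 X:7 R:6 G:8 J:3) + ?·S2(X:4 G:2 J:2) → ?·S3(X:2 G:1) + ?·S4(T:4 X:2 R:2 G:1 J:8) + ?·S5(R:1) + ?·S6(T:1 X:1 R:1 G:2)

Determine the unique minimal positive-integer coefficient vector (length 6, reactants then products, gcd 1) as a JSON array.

Coefficients: [2, 1, 5, 1, 4, 6]

T: 2·5+1·0 = 10 | 5·0+1·4+4·0+6·1 = 10
X: 2·7+1·4 = 18 | 5·2+1·2+4·0+6·1 = 18
R: 2·6+1·0 = 12 | 5·0+1·2+4·1+6·1 = 12
G: 2·8+1·2 = 18 | 5·1+1·1+4·0+6·2 = 18
J: 2·3+1·2 = 8 | 5·0+1·8+4·0+6·0 = 8
gcd(2,1,5,1,4,6) = 1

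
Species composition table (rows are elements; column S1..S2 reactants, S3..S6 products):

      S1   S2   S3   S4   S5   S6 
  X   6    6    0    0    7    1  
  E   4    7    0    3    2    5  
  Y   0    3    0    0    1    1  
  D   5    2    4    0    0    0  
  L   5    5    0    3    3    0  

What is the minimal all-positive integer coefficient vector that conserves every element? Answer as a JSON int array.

X: 4·6+2·6 = 36 | 6·0+5·0+5·7+1·1 = 36
E: 4·4+2·7 = 30 | 6·0+5·3+5·2+1·5 = 30
Y: 4·0+2·3 = 6 | 6·0+5·0+5·1+1·1 = 6
D: 4·5+2·2 = 24 | 6·4+5·0+5·0+1·0 = 24
L: 4·5+2·5 = 30 | 6·0+5·3+5·3+1·0 = 30
gcd(4,2,6,5,5,1) = 1

Coefficients: [4, 2, 6, 5, 5, 1]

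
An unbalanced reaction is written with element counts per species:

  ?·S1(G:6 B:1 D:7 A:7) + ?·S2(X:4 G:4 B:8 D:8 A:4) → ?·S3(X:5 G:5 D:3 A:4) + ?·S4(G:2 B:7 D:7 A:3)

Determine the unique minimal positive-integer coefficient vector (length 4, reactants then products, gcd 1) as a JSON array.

X: 2·0+5·4 = 20 | 4·5+6·0 = 20
G: 2·6+5·4 = 32 | 4·5+6·2 = 32
B: 2·1+5·8 = 42 | 4·0+6·7 = 42
D: 2·7+5·8 = 54 | 4·3+6·7 = 54
A: 2·7+5·4 = 34 | 4·4+6·3 = 34
gcd(2,5,4,6) = 1

Coefficients: [2, 5, 4, 6]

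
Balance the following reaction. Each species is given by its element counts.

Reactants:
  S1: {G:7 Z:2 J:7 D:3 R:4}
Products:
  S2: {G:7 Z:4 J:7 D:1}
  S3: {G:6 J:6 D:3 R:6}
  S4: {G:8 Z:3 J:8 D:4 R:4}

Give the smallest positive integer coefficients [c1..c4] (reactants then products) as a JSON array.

Coefficients: [5, 1, 2, 2]

G: 5·7 = 35 | 1·7+2·6+2·8 = 35
Z: 5·2 = 10 | 1·4+2·0+2·3 = 10
J: 5·7 = 35 | 1·7+2·6+2·8 = 35
D: 5·3 = 15 | 1·1+2·3+2·4 = 15
R: 5·4 = 20 | 1·0+2·6+2·4 = 20
gcd(5,1,2,2) = 1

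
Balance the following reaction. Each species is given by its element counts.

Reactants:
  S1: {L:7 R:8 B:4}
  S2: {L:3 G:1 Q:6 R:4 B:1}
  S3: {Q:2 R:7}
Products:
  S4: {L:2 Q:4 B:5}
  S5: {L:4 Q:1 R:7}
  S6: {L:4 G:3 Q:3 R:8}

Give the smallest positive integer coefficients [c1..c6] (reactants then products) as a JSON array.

Coefficients: [3, 3, 1, 3, 5, 1]

L: 3·7+3·3+1·0 = 30 | 3·2+5·4+1·4 = 30
G: 3·0+3·1+1·0 = 3 | 3·0+5·0+1·3 = 3
Q: 3·0+3·6+1·2 = 20 | 3·4+5·1+1·3 = 20
R: 3·8+3·4+1·7 = 43 | 3·0+5·7+1·8 = 43
B: 3·4+3·1+1·0 = 15 | 3·5+5·0+1·0 = 15
gcd(3,3,1,3,5,1) = 1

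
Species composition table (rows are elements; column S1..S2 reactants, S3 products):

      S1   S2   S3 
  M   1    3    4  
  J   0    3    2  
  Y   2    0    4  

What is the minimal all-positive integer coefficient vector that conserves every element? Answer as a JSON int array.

M: 6·1+2·3 = 12 | 3·4 = 12
J: 6·0+2·3 = 6 | 3·2 = 6
Y: 6·2+2·0 = 12 | 3·4 = 12
gcd(6,2,3) = 1

Coefficients: [6, 2, 3]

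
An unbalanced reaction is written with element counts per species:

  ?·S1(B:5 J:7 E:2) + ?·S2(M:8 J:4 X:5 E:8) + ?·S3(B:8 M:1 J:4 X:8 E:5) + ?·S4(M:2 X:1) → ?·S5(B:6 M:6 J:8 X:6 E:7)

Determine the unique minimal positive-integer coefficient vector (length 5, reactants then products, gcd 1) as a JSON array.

Coefficients: [4, 3, 2, 5, 6]

B: 4·5+3·0+2·8+5·0 = 36 | 6·6 = 36
M: 4·0+3·8+2·1+5·2 = 36 | 6·6 = 36
J: 4·7+3·4+2·4+5·0 = 48 | 6·8 = 48
X: 4·0+3·5+2·8+5·1 = 36 | 6·6 = 36
E: 4·2+3·8+2·5+5·0 = 42 | 6·7 = 42
gcd(4,3,2,5,6) = 1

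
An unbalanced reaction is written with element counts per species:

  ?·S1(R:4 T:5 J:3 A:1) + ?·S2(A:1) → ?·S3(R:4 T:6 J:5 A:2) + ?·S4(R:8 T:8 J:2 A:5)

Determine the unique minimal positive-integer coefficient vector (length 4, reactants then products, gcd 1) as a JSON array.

Coefficients: [4, 5, 2, 1]

R: 4·4+5·0 = 16 | 2·4+1·8 = 16
T: 4·5+5·0 = 20 | 2·6+1·8 = 20
J: 4·3+5·0 = 12 | 2·5+1·2 = 12
A: 4·1+5·1 = 9 | 2·2+1·5 = 9
gcd(4,5,2,1) = 1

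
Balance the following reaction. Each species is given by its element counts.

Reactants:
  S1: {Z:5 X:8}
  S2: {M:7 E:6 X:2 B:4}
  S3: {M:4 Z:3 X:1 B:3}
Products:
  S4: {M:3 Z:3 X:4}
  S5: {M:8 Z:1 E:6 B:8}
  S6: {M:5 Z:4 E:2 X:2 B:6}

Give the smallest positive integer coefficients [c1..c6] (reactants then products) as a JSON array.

M: 2·0+2·7+6·4 = 38 | 5·3+1·8+3·5 = 38
Z: 2·5+2·0+6·3 = 28 | 5·3+1·1+3·4 = 28
E: 2·0+2·6+6·0 = 12 | 5·0+1·6+3·2 = 12
X: 2·8+2·2+6·1 = 26 | 5·4+1·0+3·2 = 26
B: 2·0+2·4+6·3 = 26 | 5·0+1·8+3·6 = 26
gcd(2,2,6,5,1,3) = 1

Coefficients: [2, 2, 6, 5, 1, 3]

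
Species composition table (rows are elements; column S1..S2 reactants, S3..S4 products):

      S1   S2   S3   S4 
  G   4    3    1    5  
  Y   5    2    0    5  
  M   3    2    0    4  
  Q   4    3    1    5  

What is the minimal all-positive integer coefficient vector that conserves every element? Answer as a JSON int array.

G: 2·4+5·3 = 23 | 3·1+4·5 = 23
Y: 2·5+5·2 = 20 | 3·0+4·5 = 20
M: 2·3+5·2 = 16 | 3·0+4·4 = 16
Q: 2·4+5·3 = 23 | 3·1+4·5 = 23
gcd(2,5,3,4) = 1

Coefficients: [2, 5, 3, 4]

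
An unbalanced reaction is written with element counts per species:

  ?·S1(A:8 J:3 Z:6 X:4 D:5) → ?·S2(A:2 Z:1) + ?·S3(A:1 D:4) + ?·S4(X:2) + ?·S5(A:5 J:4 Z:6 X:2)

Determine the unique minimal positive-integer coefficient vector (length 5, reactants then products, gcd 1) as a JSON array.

Coefficients: [4, 6, 5, 5, 3]

A: 4·8 = 32 | 6·2+5·1+5·0+3·5 = 32
J: 4·3 = 12 | 6·0+5·0+5·0+3·4 = 12
Z: 4·6 = 24 | 6·1+5·0+5·0+3·6 = 24
X: 4·4 = 16 | 6·0+5·0+5·2+3·2 = 16
D: 4·5 = 20 | 6·0+5·4+5·0+3·0 = 20
gcd(4,6,5,5,3) = 1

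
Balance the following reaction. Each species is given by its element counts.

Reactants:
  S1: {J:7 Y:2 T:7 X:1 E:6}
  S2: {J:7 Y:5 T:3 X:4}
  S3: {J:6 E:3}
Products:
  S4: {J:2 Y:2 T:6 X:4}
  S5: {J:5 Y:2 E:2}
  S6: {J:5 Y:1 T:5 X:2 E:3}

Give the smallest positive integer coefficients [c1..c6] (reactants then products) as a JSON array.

J: 2·7+3·7+1·6 = 41 | 3·2+6·5+1·5 = 41
Y: 2·2+3·5+1·0 = 19 | 3·2+6·2+1·1 = 19
T: 2·7+3·3+1·0 = 23 | 3·6+6·0+1·5 = 23
X: 2·1+3·4+1·0 = 14 | 3·4+6·0+1·2 = 14
E: 2·6+3·0+1·3 = 15 | 3·0+6·2+1·3 = 15
gcd(2,3,1,3,6,1) = 1

Coefficients: [2, 3, 1, 3, 6, 1]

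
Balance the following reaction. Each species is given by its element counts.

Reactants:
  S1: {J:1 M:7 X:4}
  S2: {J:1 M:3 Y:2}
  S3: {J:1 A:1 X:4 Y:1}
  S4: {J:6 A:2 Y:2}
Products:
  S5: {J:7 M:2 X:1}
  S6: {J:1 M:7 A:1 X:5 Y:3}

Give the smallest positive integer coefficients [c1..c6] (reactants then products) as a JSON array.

J: 4·1+6·1+4·1+1·6 = 20 | 2·7+6·1 = 20
M: 4·7+6·3+4·0+1·0 = 46 | 2·2+6·7 = 46
A: 4·0+6·0+4·1+1·2 = 6 | 2·0+6·1 = 6
X: 4·4+6·0+4·4+1·0 = 32 | 2·1+6·5 = 32
Y: 4·0+6·2+4·1+1·2 = 18 | 2·0+6·3 = 18
gcd(4,6,4,1,2,6) = 1

Coefficients: [4, 6, 4, 1, 2, 6]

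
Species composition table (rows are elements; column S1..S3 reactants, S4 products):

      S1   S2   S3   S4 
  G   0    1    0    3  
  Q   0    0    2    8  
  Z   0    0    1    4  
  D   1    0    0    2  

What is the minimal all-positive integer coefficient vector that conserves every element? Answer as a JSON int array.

Coefficients: [2, 3, 4, 1]

G: 2·0+3·1+4·0 = 3 | 1·3 = 3
Q: 2·0+3·0+4·2 = 8 | 1·8 = 8
Z: 2·0+3·0+4·1 = 4 | 1·4 = 4
D: 2·1+3·0+4·0 = 2 | 1·2 = 2
gcd(2,3,4,1) = 1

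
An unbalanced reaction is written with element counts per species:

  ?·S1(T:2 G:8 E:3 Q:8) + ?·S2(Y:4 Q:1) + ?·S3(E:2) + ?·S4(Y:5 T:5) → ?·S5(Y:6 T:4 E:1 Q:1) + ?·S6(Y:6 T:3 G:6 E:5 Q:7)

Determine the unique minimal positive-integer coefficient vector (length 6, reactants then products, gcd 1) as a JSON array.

Coefficients: [3, 5, 6, 2, 1, 4]

Y: 3·0+5·4+6·0+2·5 = 30 | 1·6+4·6 = 30
T: 3·2+5·0+6·0+2·5 = 16 | 1·4+4·3 = 16
G: 3·8+5·0+6·0+2·0 = 24 | 1·0+4·6 = 24
E: 3·3+5·0+6·2+2·0 = 21 | 1·1+4·5 = 21
Q: 3·8+5·1+6·0+2·0 = 29 | 1·1+4·7 = 29
gcd(3,5,6,2,1,4) = 1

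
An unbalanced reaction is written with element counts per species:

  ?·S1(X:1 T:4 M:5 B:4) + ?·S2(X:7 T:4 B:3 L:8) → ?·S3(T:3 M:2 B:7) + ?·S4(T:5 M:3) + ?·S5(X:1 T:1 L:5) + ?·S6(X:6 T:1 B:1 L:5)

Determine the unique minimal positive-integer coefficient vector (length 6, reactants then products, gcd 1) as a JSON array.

Coefficients: [3, 5, 3, 3, 2, 6]

X: 3·1+5·7 = 38 | 3·0+3·0+2·1+6·6 = 38
T: 3·4+5·4 = 32 | 3·3+3·5+2·1+6·1 = 32
M: 3·5+5·0 = 15 | 3·2+3·3+2·0+6·0 = 15
B: 3·4+5·3 = 27 | 3·7+3·0+2·0+6·1 = 27
L: 3·0+5·8 = 40 | 3·0+3·0+2·5+6·5 = 40
gcd(3,5,3,3,2,6) = 1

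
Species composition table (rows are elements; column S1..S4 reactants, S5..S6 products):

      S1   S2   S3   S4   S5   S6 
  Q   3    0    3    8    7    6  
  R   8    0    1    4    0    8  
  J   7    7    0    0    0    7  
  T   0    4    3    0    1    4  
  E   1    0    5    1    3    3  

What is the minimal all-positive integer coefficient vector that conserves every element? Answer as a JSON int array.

Coefficients: [2, 3, 4, 5, 4, 5]

Q: 2·3+3·0+4·3+5·8 = 58 | 4·7+5·6 = 58
R: 2·8+3·0+4·1+5·4 = 40 | 4·0+5·8 = 40
J: 2·7+3·7+4·0+5·0 = 35 | 4·0+5·7 = 35
T: 2·0+3·4+4·3+5·0 = 24 | 4·1+5·4 = 24
E: 2·1+3·0+4·5+5·1 = 27 | 4·3+5·3 = 27
gcd(2,3,4,5,4,5) = 1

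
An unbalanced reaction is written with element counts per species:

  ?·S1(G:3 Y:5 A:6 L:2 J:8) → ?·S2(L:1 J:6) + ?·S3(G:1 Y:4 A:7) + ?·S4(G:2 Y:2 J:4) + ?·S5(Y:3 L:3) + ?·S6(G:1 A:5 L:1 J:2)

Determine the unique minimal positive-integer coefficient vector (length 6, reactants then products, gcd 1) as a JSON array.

Coefficients: [6, 3, 3, 6, 2, 3]

G: 6·3 = 18 | 3·0+3·1+6·2+2·0+3·1 = 18
Y: 6·5 = 30 | 3·0+3·4+6·2+2·3+3·0 = 30
A: 6·6 = 36 | 3·0+3·7+6·0+2·0+3·5 = 36
L: 6·2 = 12 | 3·1+3·0+6·0+2·3+3·1 = 12
J: 6·8 = 48 | 3·6+3·0+6·4+2·0+3·2 = 48
gcd(6,3,3,6,2,3) = 1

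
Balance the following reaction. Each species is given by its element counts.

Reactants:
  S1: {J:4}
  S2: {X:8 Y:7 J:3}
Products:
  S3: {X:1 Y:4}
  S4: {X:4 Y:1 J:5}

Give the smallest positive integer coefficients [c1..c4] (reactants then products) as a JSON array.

Coefficients: [4, 3, 4, 5]

X: 4·0+3·8 = 24 | 4·1+5·4 = 24
Y: 4·0+3·7 = 21 | 4·4+5·1 = 21
J: 4·4+3·3 = 25 | 4·0+5·5 = 25
gcd(4,3,4,5) = 1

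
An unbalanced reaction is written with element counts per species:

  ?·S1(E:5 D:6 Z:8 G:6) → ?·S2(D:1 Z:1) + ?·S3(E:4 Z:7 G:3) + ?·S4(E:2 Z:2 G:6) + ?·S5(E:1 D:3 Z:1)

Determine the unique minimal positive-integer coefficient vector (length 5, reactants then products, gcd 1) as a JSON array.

E: 4·5 = 20 | 6·0+2·4+3·2+6·1 = 20
D: 4·6 = 24 | 6·1+2·0+3·0+6·3 = 24
Z: 4·8 = 32 | 6·1+2·7+3·2+6·1 = 32
G: 4·6 = 24 | 6·0+2·3+3·6+6·0 = 24
gcd(4,6,2,3,6) = 1

Coefficients: [4, 6, 2, 3, 6]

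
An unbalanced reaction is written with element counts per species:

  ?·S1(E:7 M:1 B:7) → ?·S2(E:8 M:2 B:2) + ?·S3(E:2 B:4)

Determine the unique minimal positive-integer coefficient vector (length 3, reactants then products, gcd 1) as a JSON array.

Coefficients: [2, 1, 3]

E: 2·7 = 14 | 1·8+3·2 = 14
M: 2·1 = 2 | 1·2+3·0 = 2
B: 2·7 = 14 | 1·2+3·4 = 14
gcd(2,1,3) = 1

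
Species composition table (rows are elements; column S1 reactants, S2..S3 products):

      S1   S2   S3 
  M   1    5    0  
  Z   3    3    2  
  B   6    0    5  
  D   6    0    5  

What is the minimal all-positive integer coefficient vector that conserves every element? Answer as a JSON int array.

M: 5·1 = 5 | 1·5+6·0 = 5
Z: 5·3 = 15 | 1·3+6·2 = 15
B: 5·6 = 30 | 1·0+6·5 = 30
D: 5·6 = 30 | 1·0+6·5 = 30
gcd(5,1,6) = 1

Coefficients: [5, 1, 6]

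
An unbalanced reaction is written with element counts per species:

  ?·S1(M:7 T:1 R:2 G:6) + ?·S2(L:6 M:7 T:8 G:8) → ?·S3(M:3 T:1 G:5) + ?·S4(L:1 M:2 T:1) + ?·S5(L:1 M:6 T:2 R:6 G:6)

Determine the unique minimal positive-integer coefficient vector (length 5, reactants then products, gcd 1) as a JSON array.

L: 3·0+1·6 = 6 | 4·0+5·1+1·1 = 6
M: 3·7+1·7 = 28 | 4·3+5·2+1·6 = 28
T: 3·1+1·8 = 11 | 4·1+5·1+1·2 = 11
R: 3·2+1·0 = 6 | 4·0+5·0+1·6 = 6
G: 3·6+1·8 = 26 | 4·5+5·0+1·6 = 26
gcd(3,1,4,5,1) = 1

Coefficients: [3, 1, 4, 5, 1]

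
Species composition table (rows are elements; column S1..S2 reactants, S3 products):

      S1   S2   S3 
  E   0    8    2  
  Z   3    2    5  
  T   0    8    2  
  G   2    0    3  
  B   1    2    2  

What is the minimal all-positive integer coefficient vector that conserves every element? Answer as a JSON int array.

Coefficients: [6, 1, 4]

E: 6·0+1·8 = 8 | 4·2 = 8
Z: 6·3+1·2 = 20 | 4·5 = 20
T: 6·0+1·8 = 8 | 4·2 = 8
G: 6·2+1·0 = 12 | 4·3 = 12
B: 6·1+1·2 = 8 | 4·2 = 8
gcd(6,1,4) = 1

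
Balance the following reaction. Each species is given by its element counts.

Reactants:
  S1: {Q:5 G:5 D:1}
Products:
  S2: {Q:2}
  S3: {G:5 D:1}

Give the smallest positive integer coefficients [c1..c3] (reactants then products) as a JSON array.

Coefficients: [2, 5, 2]

Q: 2·5 = 10 | 5·2+2·0 = 10
G: 2·5 = 10 | 5·0+2·5 = 10
D: 2·1 = 2 | 5·0+2·1 = 2
gcd(2,5,2) = 1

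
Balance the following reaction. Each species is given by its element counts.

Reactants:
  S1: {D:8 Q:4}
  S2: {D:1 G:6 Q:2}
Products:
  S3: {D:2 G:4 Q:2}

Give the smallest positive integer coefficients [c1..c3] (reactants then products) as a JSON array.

D: 1·8+4·1 = 12 | 6·2 = 12
G: 1·0+4·6 = 24 | 6·4 = 24
Q: 1·4+4·2 = 12 | 6·2 = 12
gcd(1,4,6) = 1

Coefficients: [1, 4, 6]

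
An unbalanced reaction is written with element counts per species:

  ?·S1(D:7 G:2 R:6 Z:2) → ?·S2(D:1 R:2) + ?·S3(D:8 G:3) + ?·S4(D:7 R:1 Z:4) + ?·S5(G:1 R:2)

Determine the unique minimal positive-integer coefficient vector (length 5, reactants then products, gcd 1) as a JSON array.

D: 4·7 = 28 | 6·1+1·8+2·7+5·0 = 28
G: 4·2 = 8 | 6·0+1·3+2·0+5·1 = 8
R: 4·6 = 24 | 6·2+1·0+2·1+5·2 = 24
Z: 4·2 = 8 | 6·0+1·0+2·4+5·0 = 8
gcd(4,6,1,2,5) = 1

Coefficients: [4, 6, 1, 2, 5]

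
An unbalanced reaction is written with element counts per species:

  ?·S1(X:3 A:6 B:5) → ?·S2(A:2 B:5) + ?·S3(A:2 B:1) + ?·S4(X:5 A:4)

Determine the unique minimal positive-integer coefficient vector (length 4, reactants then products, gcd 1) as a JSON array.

X: 5·3 = 15 | 4·0+5·0+3·5 = 15
A: 5·6 = 30 | 4·2+5·2+3·4 = 30
B: 5·5 = 25 | 4·5+5·1+3·0 = 25
gcd(5,4,5,3) = 1

Coefficients: [5, 4, 5, 3]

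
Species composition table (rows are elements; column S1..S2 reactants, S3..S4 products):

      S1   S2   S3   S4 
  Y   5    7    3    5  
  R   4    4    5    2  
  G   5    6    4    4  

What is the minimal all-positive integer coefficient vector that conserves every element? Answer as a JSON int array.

Y: 2·5+3·7 = 31 | 2·3+5·5 = 31
R: 2·4+3·4 = 20 | 2·5+5·2 = 20
G: 2·5+3·6 = 28 | 2·4+5·4 = 28
gcd(2,3,2,5) = 1

Coefficients: [2, 3, 2, 5]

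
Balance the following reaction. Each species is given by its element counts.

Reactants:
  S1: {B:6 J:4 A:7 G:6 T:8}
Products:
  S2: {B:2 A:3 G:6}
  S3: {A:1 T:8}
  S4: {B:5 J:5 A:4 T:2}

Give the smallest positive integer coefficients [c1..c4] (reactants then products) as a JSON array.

Coefficients: [5, 5, 4, 4]

B: 5·6 = 30 | 5·2+4·0+4·5 = 30
J: 5·4 = 20 | 5·0+4·0+4·5 = 20
A: 5·7 = 35 | 5·3+4·1+4·4 = 35
G: 5·6 = 30 | 5·6+4·0+4·0 = 30
T: 5·8 = 40 | 5·0+4·8+4·2 = 40
gcd(5,5,4,4) = 1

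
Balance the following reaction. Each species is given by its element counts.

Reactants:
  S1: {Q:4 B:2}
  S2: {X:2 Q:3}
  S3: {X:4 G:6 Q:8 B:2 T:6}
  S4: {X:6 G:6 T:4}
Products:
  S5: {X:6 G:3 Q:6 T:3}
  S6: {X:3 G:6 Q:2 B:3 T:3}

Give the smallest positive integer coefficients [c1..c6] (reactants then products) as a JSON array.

Coefficients: [2, 4, 1, 3, 4, 2]

X: 2·0+4·2+1·4+3·6 = 30 | 4·6+2·3 = 30
G: 2·0+4·0+1·6+3·6 = 24 | 4·3+2·6 = 24
Q: 2·4+4·3+1·8+3·0 = 28 | 4·6+2·2 = 28
B: 2·2+4·0+1·2+3·0 = 6 | 4·0+2·3 = 6
T: 2·0+4·0+1·6+3·4 = 18 | 4·3+2·3 = 18
gcd(2,4,1,3,4,2) = 1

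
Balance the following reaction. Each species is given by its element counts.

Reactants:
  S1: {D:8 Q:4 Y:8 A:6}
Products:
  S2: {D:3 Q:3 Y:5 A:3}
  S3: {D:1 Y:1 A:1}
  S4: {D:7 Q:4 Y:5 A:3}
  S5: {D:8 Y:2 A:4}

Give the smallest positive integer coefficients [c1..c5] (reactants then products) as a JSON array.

D: 4·8 = 32 | 4·3+5·1+1·7+1·8 = 32
Q: 4·4 = 16 | 4·3+5·0+1·4+1·0 = 16
Y: 4·8 = 32 | 4·5+5·1+1·5+1·2 = 32
A: 4·6 = 24 | 4·3+5·1+1·3+1·4 = 24
gcd(4,4,5,1,1) = 1

Coefficients: [4, 4, 5, 1, 1]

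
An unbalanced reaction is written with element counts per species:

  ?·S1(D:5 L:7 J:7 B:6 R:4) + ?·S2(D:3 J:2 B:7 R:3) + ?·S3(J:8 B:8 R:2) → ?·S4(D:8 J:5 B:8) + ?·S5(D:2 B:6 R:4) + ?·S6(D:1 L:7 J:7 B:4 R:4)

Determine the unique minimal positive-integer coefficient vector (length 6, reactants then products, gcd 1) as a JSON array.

Coefficients: [6, 6, 1, 4, 5, 6]

D: 6·5+6·3+1·0 = 48 | 4·8+5·2+6·1 = 48
L: 6·7+6·0+1·0 = 42 | 4·0+5·0+6·7 = 42
J: 6·7+6·2+1·8 = 62 | 4·5+5·0+6·7 = 62
B: 6·6+6·7+1·8 = 86 | 4·8+5·6+6·4 = 86
R: 6·4+6·3+1·2 = 44 | 4·0+5·4+6·4 = 44
gcd(6,6,1,4,5,6) = 1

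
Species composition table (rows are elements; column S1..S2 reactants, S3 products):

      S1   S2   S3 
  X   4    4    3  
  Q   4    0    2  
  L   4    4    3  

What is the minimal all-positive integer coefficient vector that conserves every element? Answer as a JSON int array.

Coefficients: [2, 1, 4]

X: 2·4+1·4 = 12 | 4·3 = 12
Q: 2·4+1·0 = 8 | 4·2 = 8
L: 2·4+1·4 = 12 | 4·3 = 12
gcd(2,1,4) = 1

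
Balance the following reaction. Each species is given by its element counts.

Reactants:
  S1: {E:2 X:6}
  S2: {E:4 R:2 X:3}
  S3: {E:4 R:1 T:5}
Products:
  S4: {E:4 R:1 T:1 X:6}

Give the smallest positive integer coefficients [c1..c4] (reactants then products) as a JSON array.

Coefficients: [4, 2, 1, 5]

E: 4·2+2·4+1·4 = 20 | 5·4 = 20
R: 4·0+2·2+1·1 = 5 | 5·1 = 5
T: 4·0+2·0+1·5 = 5 | 5·1 = 5
X: 4·6+2·3+1·0 = 30 | 5·6 = 30
gcd(4,2,1,5) = 1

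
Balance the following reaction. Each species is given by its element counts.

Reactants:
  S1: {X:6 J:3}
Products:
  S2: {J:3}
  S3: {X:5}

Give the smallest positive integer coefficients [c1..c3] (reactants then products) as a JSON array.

Coefficients: [5, 5, 6]

X: 5·6 = 30 | 5·0+6·5 = 30
J: 5·3 = 15 | 5·3+6·0 = 15
gcd(5,5,6) = 1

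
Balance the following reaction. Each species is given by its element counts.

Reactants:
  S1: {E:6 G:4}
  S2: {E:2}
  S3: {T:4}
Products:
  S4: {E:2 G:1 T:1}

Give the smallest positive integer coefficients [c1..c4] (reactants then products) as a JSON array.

Coefficients: [1, 1, 1, 4]

E: 1·6+1·2+1·0 = 8 | 4·2 = 8
G: 1·4+1·0+1·0 = 4 | 4·1 = 4
T: 1·0+1·0+1·4 = 4 | 4·1 = 4
gcd(1,1,1,4) = 1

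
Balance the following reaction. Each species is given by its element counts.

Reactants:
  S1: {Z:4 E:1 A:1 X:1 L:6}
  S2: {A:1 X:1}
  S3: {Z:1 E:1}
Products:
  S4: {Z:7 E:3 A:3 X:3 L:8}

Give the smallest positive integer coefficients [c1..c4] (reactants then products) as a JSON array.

Z: 4·4+5·0+5·1 = 21 | 3·7 = 21
E: 4·1+5·0+5·1 = 9 | 3·3 = 9
A: 4·1+5·1+5·0 = 9 | 3·3 = 9
X: 4·1+5·1+5·0 = 9 | 3·3 = 9
L: 4·6+5·0+5·0 = 24 | 3·8 = 24
gcd(4,5,5,3) = 1

Coefficients: [4, 5, 5, 3]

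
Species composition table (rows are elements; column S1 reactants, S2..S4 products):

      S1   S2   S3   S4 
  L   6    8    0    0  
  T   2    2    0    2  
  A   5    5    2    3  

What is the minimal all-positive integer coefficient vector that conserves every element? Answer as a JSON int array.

Coefficients: [4, 3, 1, 1]

L: 4·6 = 24 | 3·8+1·0+1·0 = 24
T: 4·2 = 8 | 3·2+1·0+1·2 = 8
A: 4·5 = 20 | 3·5+1·2+1·3 = 20
gcd(4,3,1,1) = 1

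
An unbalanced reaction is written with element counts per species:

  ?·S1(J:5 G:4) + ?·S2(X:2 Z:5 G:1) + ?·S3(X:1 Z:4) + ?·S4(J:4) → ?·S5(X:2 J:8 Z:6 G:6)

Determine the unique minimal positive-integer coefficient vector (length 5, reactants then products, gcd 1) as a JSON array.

X: 4·0+2·2+2·1+1·0 = 6 | 3·2 = 6
J: 4·5+2·0+2·0+1·4 = 24 | 3·8 = 24
Z: 4·0+2·5+2·4+1·0 = 18 | 3·6 = 18
G: 4·4+2·1+2·0+1·0 = 18 | 3·6 = 18
gcd(4,2,2,1,3) = 1

Coefficients: [4, 2, 2, 1, 3]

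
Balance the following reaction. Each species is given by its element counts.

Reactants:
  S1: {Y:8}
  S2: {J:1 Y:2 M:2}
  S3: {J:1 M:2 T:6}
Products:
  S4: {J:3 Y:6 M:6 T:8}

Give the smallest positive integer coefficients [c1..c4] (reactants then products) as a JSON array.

Coefficients: [1, 5, 4, 3]

J: 1·0+5·1+4·1 = 9 | 3·3 = 9
Y: 1·8+5·2+4·0 = 18 | 3·6 = 18
M: 1·0+5·2+4·2 = 18 | 3·6 = 18
T: 1·0+5·0+4·6 = 24 | 3·8 = 24
gcd(1,5,4,3) = 1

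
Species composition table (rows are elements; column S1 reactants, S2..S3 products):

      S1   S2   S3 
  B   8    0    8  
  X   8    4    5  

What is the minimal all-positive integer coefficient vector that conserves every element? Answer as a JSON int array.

Coefficients: [4, 3, 4]

B: 4·8 = 32 | 3·0+4·8 = 32
X: 4·8 = 32 | 3·4+4·5 = 32
gcd(4,3,4) = 1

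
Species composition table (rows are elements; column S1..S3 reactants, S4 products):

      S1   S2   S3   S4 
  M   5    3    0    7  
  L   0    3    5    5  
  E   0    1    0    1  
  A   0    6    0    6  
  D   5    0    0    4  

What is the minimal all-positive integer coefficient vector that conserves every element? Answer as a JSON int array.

Coefficients: [4, 5, 2, 5]

M: 4·5+5·3+2·0 = 35 | 5·7 = 35
L: 4·0+5·3+2·5 = 25 | 5·5 = 25
E: 4·0+5·1+2·0 = 5 | 5·1 = 5
A: 4·0+5·6+2·0 = 30 | 5·6 = 30
D: 4·5+5·0+2·0 = 20 | 5·4 = 20
gcd(4,5,2,5) = 1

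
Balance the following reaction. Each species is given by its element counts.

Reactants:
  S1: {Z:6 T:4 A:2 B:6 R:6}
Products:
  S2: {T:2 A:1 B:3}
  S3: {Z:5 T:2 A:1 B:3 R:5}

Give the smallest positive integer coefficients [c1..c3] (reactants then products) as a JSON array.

Z: 5·6 = 30 | 4·0+6·5 = 30
T: 5·4 = 20 | 4·2+6·2 = 20
A: 5·2 = 10 | 4·1+6·1 = 10
B: 5·6 = 30 | 4·3+6·3 = 30
R: 5·6 = 30 | 4·0+6·5 = 30
gcd(5,4,6) = 1

Coefficients: [5, 4, 6]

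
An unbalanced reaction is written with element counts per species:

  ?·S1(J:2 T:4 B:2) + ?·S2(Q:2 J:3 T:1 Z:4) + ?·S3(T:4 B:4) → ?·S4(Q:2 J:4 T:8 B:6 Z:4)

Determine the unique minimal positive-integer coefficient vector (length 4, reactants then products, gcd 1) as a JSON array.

Q: 2·0+4·2+5·0 = 8 | 4·2 = 8
J: 2·2+4·3+5·0 = 16 | 4·4 = 16
T: 2·4+4·1+5·4 = 32 | 4·8 = 32
B: 2·2+4·0+5·4 = 24 | 4·6 = 24
Z: 2·0+4·4+5·0 = 16 | 4·4 = 16
gcd(2,4,5,4) = 1

Coefficients: [2, 4, 5, 4]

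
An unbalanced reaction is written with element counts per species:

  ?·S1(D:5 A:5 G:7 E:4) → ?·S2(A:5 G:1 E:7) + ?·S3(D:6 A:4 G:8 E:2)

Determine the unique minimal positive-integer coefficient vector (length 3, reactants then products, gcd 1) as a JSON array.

Coefficients: [6, 2, 5]

D: 6·5 = 30 | 2·0+5·6 = 30
A: 6·5 = 30 | 2·5+5·4 = 30
G: 6·7 = 42 | 2·1+5·8 = 42
E: 6·4 = 24 | 2·7+5·2 = 24
gcd(6,2,5) = 1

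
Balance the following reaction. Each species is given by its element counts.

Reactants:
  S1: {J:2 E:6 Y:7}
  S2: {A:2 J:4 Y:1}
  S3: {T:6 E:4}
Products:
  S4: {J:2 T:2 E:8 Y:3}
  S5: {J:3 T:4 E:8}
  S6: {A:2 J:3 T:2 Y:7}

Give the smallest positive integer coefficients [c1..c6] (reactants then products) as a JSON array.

Coefficients: [6, 5, 5, 4, 3, 5]

A: 6·0+5·2+5·0 = 10 | 4·0+3·0+5·2 = 10
J: 6·2+5·4+5·0 = 32 | 4·2+3·3+5·3 = 32
T: 6·0+5·0+5·6 = 30 | 4·2+3·4+5·2 = 30
E: 6·6+5·0+5·4 = 56 | 4·8+3·8+5·0 = 56
Y: 6·7+5·1+5·0 = 47 | 4·3+3·0+5·7 = 47
gcd(6,5,5,4,3,5) = 1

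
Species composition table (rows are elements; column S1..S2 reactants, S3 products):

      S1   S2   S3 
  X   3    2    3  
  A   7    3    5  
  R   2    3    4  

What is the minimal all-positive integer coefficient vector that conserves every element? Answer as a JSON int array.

X: 1·3+6·2 = 15 | 5·3 = 15
A: 1·7+6·3 = 25 | 5·5 = 25
R: 1·2+6·3 = 20 | 5·4 = 20
gcd(1,6,5) = 1

Coefficients: [1, 6, 5]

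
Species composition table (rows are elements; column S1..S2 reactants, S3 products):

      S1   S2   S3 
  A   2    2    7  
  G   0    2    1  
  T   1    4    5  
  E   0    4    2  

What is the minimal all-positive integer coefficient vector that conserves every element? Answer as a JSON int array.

A: 6·2+1·2 = 14 | 2·7 = 14
G: 6·0+1·2 = 2 | 2·1 = 2
T: 6·1+1·4 = 10 | 2·5 = 10
E: 6·0+1·4 = 4 | 2·2 = 4
gcd(6,1,2) = 1

Coefficients: [6, 1, 2]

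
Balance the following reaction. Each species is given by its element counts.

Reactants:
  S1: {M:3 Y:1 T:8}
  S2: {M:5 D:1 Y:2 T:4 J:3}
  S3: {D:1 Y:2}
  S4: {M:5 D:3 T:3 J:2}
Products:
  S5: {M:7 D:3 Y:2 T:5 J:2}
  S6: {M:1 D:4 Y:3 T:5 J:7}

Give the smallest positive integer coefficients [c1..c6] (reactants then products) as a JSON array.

Coefficients: [1, 3, 4, 5, 6, 1]

M: 1·3+3·5+4·0+5·5 = 43 | 6·7+1·1 = 43
D: 1·0+3·1+4·1+5·3 = 22 | 6·3+1·4 = 22
Y: 1·1+3·2+4·2+5·0 = 15 | 6·2+1·3 = 15
T: 1·8+3·4+4·0+5·3 = 35 | 6·5+1·5 = 35
J: 1·0+3·3+4·0+5·2 = 19 | 6·2+1·7 = 19
gcd(1,3,4,5,6,1) = 1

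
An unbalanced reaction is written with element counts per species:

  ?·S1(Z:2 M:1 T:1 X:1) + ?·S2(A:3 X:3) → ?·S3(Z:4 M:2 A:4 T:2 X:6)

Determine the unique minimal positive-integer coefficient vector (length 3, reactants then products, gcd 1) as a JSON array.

Z: 6·2+4·0 = 12 | 3·4 = 12
M: 6·1+4·0 = 6 | 3·2 = 6
A: 6·0+4·3 = 12 | 3·4 = 12
T: 6·1+4·0 = 6 | 3·2 = 6
X: 6·1+4·3 = 18 | 3·6 = 18
gcd(6,4,3) = 1

Coefficients: [6, 4, 3]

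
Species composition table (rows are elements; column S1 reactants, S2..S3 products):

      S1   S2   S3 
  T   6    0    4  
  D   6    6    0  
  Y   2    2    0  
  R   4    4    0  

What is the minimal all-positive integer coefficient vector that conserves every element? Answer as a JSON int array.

Coefficients: [2, 2, 3]

T: 2·6 = 12 | 2·0+3·4 = 12
D: 2·6 = 12 | 2·6+3·0 = 12
Y: 2·2 = 4 | 2·2+3·0 = 4
R: 2·4 = 8 | 2·4+3·0 = 8
gcd(2,2,3) = 1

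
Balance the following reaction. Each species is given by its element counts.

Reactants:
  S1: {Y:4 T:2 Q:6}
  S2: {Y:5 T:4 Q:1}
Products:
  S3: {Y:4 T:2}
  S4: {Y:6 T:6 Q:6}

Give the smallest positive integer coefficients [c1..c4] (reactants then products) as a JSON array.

Y: 2·4+6·5 = 38 | 5·4+3·6 = 38
T: 2·2+6·4 = 28 | 5·2+3·6 = 28
Q: 2·6+6·1 = 18 | 5·0+3·6 = 18
gcd(2,6,5,3) = 1

Coefficients: [2, 6, 5, 3]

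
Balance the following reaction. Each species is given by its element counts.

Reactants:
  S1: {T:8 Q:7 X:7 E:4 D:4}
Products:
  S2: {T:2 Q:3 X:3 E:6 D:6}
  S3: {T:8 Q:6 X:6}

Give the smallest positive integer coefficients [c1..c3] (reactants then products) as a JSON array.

Coefficients: [6, 4, 5]

T: 6·8 = 48 | 4·2+5·8 = 48
Q: 6·7 = 42 | 4·3+5·6 = 42
X: 6·7 = 42 | 4·3+5·6 = 42
E: 6·4 = 24 | 4·6+5·0 = 24
D: 6·4 = 24 | 4·6+5·0 = 24
gcd(6,4,5) = 1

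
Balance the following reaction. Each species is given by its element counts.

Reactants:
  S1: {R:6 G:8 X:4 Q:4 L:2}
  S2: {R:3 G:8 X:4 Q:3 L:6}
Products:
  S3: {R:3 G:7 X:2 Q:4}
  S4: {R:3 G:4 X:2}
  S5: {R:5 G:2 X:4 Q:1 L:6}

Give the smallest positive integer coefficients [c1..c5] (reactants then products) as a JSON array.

R: 6·6+1·3 = 39 | 6·3+2·3+3·5 = 39
G: 6·8+1·8 = 56 | 6·7+2·4+3·2 = 56
X: 6·4+1·4 = 28 | 6·2+2·2+3·4 = 28
Q: 6·4+1·3 = 27 | 6·4+2·0+3·1 = 27
L: 6·2+1·6 = 18 | 6·0+2·0+3·6 = 18
gcd(6,1,6,2,3) = 1

Coefficients: [6, 1, 6, 2, 3]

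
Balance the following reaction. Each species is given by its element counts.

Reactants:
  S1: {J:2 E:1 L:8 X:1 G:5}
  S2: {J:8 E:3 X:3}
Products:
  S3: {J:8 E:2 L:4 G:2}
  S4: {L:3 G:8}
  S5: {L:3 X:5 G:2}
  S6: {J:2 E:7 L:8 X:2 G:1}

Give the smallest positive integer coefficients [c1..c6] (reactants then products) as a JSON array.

Coefficients: [5, 4, 5, 1, 3, 1]

J: 5·2+4·8 = 42 | 5·8+1·0+3·0+1·2 = 42
E: 5·1+4·3 = 17 | 5·2+1·0+3·0+1·7 = 17
L: 5·8+4·0 = 40 | 5·4+1·3+3·3+1·8 = 40
X: 5·1+4·3 = 17 | 5·0+1·0+3·5+1·2 = 17
G: 5·5+4·0 = 25 | 5·2+1·8+3·2+1·1 = 25
gcd(5,4,5,1,3,1) = 1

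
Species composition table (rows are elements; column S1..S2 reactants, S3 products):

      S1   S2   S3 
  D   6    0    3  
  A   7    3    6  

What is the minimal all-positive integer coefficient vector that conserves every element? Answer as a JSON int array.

D: 3·6+5·0 = 18 | 6·3 = 18
A: 3·7+5·3 = 36 | 6·6 = 36
gcd(3,5,6) = 1

Coefficients: [3, 5, 6]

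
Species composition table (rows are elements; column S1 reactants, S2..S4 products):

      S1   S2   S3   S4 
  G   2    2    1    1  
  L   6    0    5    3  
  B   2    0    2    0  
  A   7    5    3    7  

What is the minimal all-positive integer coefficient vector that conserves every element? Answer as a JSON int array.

Coefficients: [3, 1, 3, 1]

G: 3·2 = 6 | 1·2+3·1+1·1 = 6
L: 3·6 = 18 | 1·0+3·5+1·3 = 18
B: 3·2 = 6 | 1·0+3·2+1·0 = 6
A: 3·7 = 21 | 1·5+3·3+1·7 = 21
gcd(3,1,3,1) = 1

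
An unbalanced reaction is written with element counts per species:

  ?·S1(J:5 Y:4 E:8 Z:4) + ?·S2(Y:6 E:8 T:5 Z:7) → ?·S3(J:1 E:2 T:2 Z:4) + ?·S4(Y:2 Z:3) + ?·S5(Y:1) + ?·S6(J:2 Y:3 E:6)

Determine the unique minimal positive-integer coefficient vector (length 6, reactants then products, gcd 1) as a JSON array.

Coefficients: [3, 2, 5, 2, 5, 5]

J: 3·5+2·0 = 15 | 5·1+2·0+5·0+5·2 = 15
Y: 3·4+2·6 = 24 | 5·0+2·2+5·1+5·3 = 24
E: 3·8+2·8 = 40 | 5·2+2·0+5·0+5·6 = 40
T: 3·0+2·5 = 10 | 5·2+2·0+5·0+5·0 = 10
Z: 3·4+2·7 = 26 | 5·4+2·3+5·0+5·0 = 26
gcd(3,2,5,2,5,5) = 1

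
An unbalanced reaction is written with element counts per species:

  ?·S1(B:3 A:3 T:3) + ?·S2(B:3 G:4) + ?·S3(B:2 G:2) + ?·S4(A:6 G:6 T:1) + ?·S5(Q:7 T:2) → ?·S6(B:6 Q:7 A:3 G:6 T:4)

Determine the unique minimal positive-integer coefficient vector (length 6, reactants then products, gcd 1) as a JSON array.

Coefficients: [3, 3, 6, 1, 5, 5]

B: 3·3+3·3+6·2+1·0+5·0 = 30 | 5·6 = 30
Q: 3·0+3·0+6·0+1·0+5·7 = 35 | 5·7 = 35
A: 3·3+3·0+6·0+1·6+5·0 = 15 | 5·3 = 15
G: 3·0+3·4+6·2+1·6+5·0 = 30 | 5·6 = 30
T: 3·3+3·0+6·0+1·1+5·2 = 20 | 5·4 = 20
gcd(3,3,6,1,5,5) = 1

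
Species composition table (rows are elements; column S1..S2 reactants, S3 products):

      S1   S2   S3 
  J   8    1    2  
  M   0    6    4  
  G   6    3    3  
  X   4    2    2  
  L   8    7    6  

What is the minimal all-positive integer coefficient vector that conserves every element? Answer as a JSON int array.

Coefficients: [1, 4, 6]

J: 1·8+4·1 = 12 | 6·2 = 12
M: 1·0+4·6 = 24 | 6·4 = 24
G: 1·6+4·3 = 18 | 6·3 = 18
X: 1·4+4·2 = 12 | 6·2 = 12
L: 1·8+4·7 = 36 | 6·6 = 36
gcd(1,4,6) = 1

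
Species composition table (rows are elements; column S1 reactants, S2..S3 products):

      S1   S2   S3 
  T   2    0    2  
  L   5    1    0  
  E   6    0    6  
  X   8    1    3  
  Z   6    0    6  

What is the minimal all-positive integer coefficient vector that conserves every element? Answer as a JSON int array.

Coefficients: [1, 5, 1]

T: 1·2 = 2 | 5·0+1·2 = 2
L: 1·5 = 5 | 5·1+1·0 = 5
E: 1·6 = 6 | 5·0+1·6 = 6
X: 1·8 = 8 | 5·1+1·3 = 8
Z: 1·6 = 6 | 5·0+1·6 = 6
gcd(1,5,1) = 1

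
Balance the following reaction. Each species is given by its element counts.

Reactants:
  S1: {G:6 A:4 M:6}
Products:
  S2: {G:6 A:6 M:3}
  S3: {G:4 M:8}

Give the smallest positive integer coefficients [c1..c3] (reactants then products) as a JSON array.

G: 6·6 = 36 | 4·6+3·4 = 36
A: 6·4 = 24 | 4·6+3·0 = 24
M: 6·6 = 36 | 4·3+3·8 = 36
gcd(6,4,3) = 1

Coefficients: [6, 4, 3]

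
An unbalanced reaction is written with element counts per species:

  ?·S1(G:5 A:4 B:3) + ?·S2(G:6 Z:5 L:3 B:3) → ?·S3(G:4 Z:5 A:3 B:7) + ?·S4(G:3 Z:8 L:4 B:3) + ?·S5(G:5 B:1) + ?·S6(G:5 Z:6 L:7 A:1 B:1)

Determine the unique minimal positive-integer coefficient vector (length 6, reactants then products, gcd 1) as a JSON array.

G: 2·5+6·6 = 46 | 2·4+1·3+5·5+2·5 = 46
Z: 2·0+6·5 = 30 | 2·5+1·8+5·0+2·6 = 30
L: 2·0+6·3 = 18 | 2·0+1·4+5·0+2·7 = 18
A: 2·4+6·0 = 8 | 2·3+1·0+5·0+2·1 = 8
B: 2·3+6·3 = 24 | 2·7+1·3+5·1+2·1 = 24
gcd(2,6,2,1,5,2) = 1

Coefficients: [2, 6, 2, 1, 5, 2]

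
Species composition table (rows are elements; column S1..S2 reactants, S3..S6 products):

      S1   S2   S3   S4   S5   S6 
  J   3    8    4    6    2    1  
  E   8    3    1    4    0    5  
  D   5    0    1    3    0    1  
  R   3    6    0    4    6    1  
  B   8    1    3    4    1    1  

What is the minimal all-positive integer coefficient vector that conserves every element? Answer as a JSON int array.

J: 4·3+5·8 = 52 | 5·4+3·6+4·2+6·1 = 52
E: 4·8+5·3 = 47 | 5·1+3·4+4·0+6·5 = 47
D: 4·5+5·0 = 20 | 5·1+3·3+4·0+6·1 = 20
R: 4·3+5·6 = 42 | 5·0+3·4+4·6+6·1 = 42
B: 4·8+5·1 = 37 | 5·3+3·4+4·1+6·1 = 37
gcd(4,5,5,3,4,6) = 1

Coefficients: [4, 5, 5, 3, 4, 6]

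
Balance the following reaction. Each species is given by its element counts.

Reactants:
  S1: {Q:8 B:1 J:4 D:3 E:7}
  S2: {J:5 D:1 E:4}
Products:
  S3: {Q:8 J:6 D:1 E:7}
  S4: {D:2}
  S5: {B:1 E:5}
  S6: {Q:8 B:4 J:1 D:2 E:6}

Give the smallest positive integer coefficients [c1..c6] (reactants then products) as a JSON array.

Coefficients: [5, 1, 4, 5, 1, 1]

Q: 5·8+1·0 = 40 | 4·8+5·0+1·0+1·8 = 40
B: 5·1+1·0 = 5 | 4·0+5·0+1·1+1·4 = 5
J: 5·4+1·5 = 25 | 4·6+5·0+1·0+1·1 = 25
D: 5·3+1·1 = 16 | 4·1+5·2+1·0+1·2 = 16
E: 5·7+1·4 = 39 | 4·7+5·0+1·5+1·6 = 39
gcd(5,1,4,5,1,1) = 1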